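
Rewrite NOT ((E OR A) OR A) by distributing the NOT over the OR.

NOT (E OR A) AND NOT A
De Morgan's: NOT(OR of terms) = AND of negations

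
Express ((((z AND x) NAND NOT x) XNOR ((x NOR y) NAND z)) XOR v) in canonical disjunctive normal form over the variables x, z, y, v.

(NOT x AND NOT z AND NOT y AND NOT v) OR (NOT x AND NOT z AND y AND NOT v) OR (NOT x AND z AND NOT y AND v) OR (NOT x AND z AND y AND NOT v) OR (x AND NOT z AND NOT y AND NOT v) OR (x AND NOT z AND y AND NOT v) OR (x AND z AND NOT y AND NOT v) OR (x AND z AND y AND NOT v)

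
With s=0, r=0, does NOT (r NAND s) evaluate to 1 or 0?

Substituting: NOT (0 NAND 0)
= 0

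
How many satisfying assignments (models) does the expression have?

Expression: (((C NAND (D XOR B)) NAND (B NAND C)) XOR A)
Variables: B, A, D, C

Satisfying assignments: (0,0,1,1), (0,1,0,0), (0,1,0,1), (0,1,1,0), (1,0,0,1), (1,0,1,1), (1,1,0,0), (1,1,1,0)
Count: 8 out of 16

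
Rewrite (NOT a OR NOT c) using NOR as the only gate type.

(((a NOR a) NOR (c NOR c)) NOR ((a NOR a) NOR (c NOR c)))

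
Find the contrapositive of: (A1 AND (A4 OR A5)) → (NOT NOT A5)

Contrapositive: NOT A5 → NOT (A1 AND (A4 OR A5))
Note: A statement and its contrapositive are logically equivalent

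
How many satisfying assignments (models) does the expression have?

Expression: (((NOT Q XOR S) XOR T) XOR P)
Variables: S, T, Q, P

Satisfying assignments: (0,0,0,0), (0,0,1,1), (0,1,0,1), (0,1,1,0), (1,0,0,1), (1,0,1,0), (1,1,0,0), (1,1,1,1)
Count: 8 out of 16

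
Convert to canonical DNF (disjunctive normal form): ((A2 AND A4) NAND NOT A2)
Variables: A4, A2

(NOT A4 AND NOT A2) OR (NOT A4 AND A2) OR (A4 AND NOT A2) OR (A4 AND A2)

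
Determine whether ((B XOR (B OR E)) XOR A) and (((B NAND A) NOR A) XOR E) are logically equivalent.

No. Counterexample: with B=0, E=0, A=1, Expression 1 = 1 but Expression 2 = 0.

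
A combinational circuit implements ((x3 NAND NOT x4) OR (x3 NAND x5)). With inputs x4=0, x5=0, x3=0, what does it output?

Substituting: ((0 NAND NOT 0) OR (0 NAND 0))
= 1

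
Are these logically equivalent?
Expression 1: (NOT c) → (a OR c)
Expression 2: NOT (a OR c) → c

Yes, Contrapositive is always equivalent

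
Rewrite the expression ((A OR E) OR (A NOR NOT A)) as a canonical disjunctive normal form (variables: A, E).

(NOT A AND E) OR (A AND NOT E) OR (A AND E)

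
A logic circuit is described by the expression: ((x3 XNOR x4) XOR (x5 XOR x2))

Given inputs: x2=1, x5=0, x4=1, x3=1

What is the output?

Substituting: ((1 XNOR 1) XOR (0 XOR 1))
= 0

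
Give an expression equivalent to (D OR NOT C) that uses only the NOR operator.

((D NOR (C NOR C)) NOR (D NOR (C NOR C)))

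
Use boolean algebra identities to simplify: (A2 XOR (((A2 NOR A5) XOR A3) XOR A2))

By XOR self-cancellation ((E XOR v) XOR v = E):
= ((A2 NOR A5) XOR A3)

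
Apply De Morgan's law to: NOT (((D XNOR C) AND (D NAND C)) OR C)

NOT ((D XNOR C) AND (D NAND C)) AND NOT C
De Morgan's: NOT(OR of terms) = AND of negations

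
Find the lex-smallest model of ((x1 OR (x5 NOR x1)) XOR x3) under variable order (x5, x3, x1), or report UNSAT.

x5=0, x3=0, x1=0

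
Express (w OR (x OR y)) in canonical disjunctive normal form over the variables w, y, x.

(NOT w AND NOT y AND x) OR (NOT w AND y AND NOT x) OR (NOT w AND y AND x) OR (w AND NOT y AND NOT x) OR (w AND NOT y AND x) OR (w AND y AND NOT x) OR (w AND y AND x)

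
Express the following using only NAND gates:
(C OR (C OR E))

((C NAND C) NAND (((C NAND C) NAND (E NAND E)) NAND ((C NAND C) NAND (E NAND E))))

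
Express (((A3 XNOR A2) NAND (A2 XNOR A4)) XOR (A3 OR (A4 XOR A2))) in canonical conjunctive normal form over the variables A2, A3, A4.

(A2 OR A3 OR A4) AND (A2 OR A3 OR NOT A4) AND (A2 OR NOT A3 OR A4) AND (A2 OR NOT A3 OR NOT A4) AND (NOT A2 OR A3 OR A4) AND (NOT A2 OR NOT A3 OR A4)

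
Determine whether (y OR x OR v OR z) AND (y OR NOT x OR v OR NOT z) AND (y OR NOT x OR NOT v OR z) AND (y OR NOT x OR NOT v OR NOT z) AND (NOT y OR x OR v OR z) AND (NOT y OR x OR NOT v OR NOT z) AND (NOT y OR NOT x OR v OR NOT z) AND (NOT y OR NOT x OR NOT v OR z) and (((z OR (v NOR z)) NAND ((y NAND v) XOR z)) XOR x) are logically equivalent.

Yes, they are equivalent — the two output columns agree on all 16 assignments:
y | x | v | z | Expression 1 | Expression 2
-------------------------------------------
0 | 0 | 0 | 0 | 0 | 0
0 | 0 | 0 | 1 | 1 | 1
0 | 0 | 1 | 0 | 1 | 1
0 | 0 | 1 | 1 | 1 | 1
0 | 1 | 0 | 0 | 1 | 1
0 | 1 | 0 | 1 | 0 | 0
0 | 1 | 1 | 0 | 0 | 0
0 | 1 | 1 | 1 | 0 | 0
1 | 0 | 0 | 0 | 0 | 0
1 | 0 | 0 | 1 | 1 | 1
1 | 0 | 1 | 0 | 1 | 1
1 | 0 | 1 | 1 | 0 | 0
1 | 1 | 0 | 0 | 1 | 1
1 | 1 | 0 | 1 | 0 | 0
1 | 1 | 1 | 0 | 0 | 0
1 | 1 | 1 | 1 | 1 | 1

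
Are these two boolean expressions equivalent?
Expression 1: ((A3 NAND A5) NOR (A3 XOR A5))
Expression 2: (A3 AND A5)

Yes, they are equivalent — the two output columns agree on all 4 assignments:
A3 | A5 | Expression 1 | Expression 2
-------------------------------------
0 | 0 | 0 | 0
0 | 1 | 0 | 0
1 | 0 | 0 | 0
1 | 1 | 1 | 1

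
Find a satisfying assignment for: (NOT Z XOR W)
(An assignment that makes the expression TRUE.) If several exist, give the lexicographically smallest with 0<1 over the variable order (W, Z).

W=0, Z=0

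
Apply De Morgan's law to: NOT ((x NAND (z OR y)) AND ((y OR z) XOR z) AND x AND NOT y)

NOT (x NAND (z OR y)) OR NOT ((y OR z) XOR z) OR NOT x OR y
De Morgan's: NOT(AND of terms) = OR of negations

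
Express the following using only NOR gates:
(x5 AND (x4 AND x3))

((x5 NOR x5) NOR (((x4 NOR x4) NOR (x3 NOR x3)) NOR ((x4 NOR x4) NOR (x3 NOR x3))))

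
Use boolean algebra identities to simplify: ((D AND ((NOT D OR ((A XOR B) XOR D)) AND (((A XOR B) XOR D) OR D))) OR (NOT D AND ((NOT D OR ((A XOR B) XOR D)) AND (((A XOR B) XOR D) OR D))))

By distribution ((E AND v) OR (E AND NOT v) = E) then distribution ((E OR v) AND (E OR NOT v) = E):
= ((A XOR B) XOR D)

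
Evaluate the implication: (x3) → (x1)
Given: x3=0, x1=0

Antecedent (x3) = 0; consequent (x1) = 0.
0 → 0 = 1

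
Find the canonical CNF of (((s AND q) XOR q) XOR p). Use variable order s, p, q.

(s OR p OR q) AND (s OR NOT p OR NOT q) AND (NOT s OR p OR q) AND (NOT s OR p OR NOT q)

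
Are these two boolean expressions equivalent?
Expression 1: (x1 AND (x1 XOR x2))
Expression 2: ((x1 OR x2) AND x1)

No. Counterexample: with x2=1, x1=1, Expression 1 = 0 but Expression 2 = 1.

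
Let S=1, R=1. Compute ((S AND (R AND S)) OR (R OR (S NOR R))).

Substituting: ((1 AND (1 AND 1)) OR (1 OR (1 NOR 1)))
= 1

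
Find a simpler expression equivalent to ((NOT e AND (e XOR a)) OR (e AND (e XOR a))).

By distribution ((E AND v) OR (E AND NOT v) = E):
= (e XOR a)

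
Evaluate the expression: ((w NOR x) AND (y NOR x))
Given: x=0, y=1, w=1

Substituting: ((1 NOR 0) AND (1 NOR 0))
= 0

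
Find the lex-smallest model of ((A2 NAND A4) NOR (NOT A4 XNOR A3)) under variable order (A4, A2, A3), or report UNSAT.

A4=1, A2=1, A3=1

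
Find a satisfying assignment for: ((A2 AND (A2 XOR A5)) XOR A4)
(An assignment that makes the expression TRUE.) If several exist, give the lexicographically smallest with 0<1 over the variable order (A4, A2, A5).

A4=0, A2=1, A5=0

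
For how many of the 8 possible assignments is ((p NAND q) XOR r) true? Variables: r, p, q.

Satisfying assignments: (0,0,0), (0,0,1), (0,1,0), (1,1,1)
Count: 4 out of 8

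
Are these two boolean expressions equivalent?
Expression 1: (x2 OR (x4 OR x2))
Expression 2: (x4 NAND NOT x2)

No. Counterexample: with x4=0, x2=0, Expression 1 = 0 but Expression 2 = 1.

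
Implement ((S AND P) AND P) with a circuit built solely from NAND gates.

((((S NAND P) NAND (S NAND P)) NAND P) NAND (((S NAND P) NAND (S NAND P)) NAND P))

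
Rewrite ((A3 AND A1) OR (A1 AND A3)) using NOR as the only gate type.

((((A3 NOR A3) NOR (A1 NOR A1)) NOR ((A1 NOR A1) NOR (A3 NOR A3))) NOR (((A3 NOR A3) NOR (A1 NOR A1)) NOR ((A1 NOR A1) NOR (A3 NOR A3))))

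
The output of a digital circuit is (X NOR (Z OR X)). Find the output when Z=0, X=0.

Substituting: (0 NOR (0 OR 0))
= 1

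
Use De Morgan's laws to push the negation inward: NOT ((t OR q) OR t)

NOT (t OR q) AND NOT t
De Morgan's: NOT(OR of terms) = AND of negations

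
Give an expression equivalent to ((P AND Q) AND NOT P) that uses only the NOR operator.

((((P NOR P) NOR (Q NOR Q)) NOR ((P NOR P) NOR (Q NOR Q))) NOR ((P NOR P) NOR (P NOR P)))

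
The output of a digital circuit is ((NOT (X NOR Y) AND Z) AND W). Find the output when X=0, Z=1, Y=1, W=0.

Substituting: ((NOT (0 NOR 1) AND 1) AND 0)
= 0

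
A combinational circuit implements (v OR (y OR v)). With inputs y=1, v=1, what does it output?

Substituting: (1 OR (1 OR 1))
= 1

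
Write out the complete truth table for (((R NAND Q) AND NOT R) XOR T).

Q | T | R | Output
------------------
0 | 0 | 0 | 1
0 | 0 | 1 | 0
0 | 1 | 0 | 0
0 | 1 | 1 | 1
1 | 0 | 0 | 1
1 | 0 | 1 | 0
1 | 1 | 0 | 0
1 | 1 | 1 | 1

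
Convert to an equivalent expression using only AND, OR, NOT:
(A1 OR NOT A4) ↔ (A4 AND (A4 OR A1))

((A1 OR NOT A4) AND (A4 AND (A4 OR A1))) OR (NOT (A1 OR NOT A4) AND NOT (A4 AND (A4 OR A1)))
(Biconditional = both true or both false)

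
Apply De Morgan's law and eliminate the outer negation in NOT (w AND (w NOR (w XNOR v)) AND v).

NOT w OR NOT (w NOR (w XNOR v)) OR NOT v
De Morgan's: NOT(AND of terms) = OR of negations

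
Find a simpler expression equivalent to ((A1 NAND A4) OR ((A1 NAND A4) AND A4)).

By absorption (E OR (E AND v) = E):
= (A1 NAND A4)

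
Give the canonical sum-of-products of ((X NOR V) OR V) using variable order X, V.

Σm(0, 1, 3) = (NOT X AND NOT V) OR (NOT X AND V) OR (X AND V)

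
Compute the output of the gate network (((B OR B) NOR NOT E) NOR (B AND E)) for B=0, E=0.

Substituting: (((0 OR 0) NOR NOT 0) NOR (0 AND 0))
= 1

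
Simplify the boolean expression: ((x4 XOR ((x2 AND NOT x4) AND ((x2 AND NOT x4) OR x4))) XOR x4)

By XOR self-cancellation ((E XOR v) XOR v = E) then absorption (E AND (E OR v) = E):
= (x2 AND NOT x4)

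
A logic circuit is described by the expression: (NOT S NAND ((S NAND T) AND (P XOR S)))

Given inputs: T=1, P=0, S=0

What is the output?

Substituting: (NOT 0 NAND ((0 NAND 1) AND (0 XOR 0)))
= 1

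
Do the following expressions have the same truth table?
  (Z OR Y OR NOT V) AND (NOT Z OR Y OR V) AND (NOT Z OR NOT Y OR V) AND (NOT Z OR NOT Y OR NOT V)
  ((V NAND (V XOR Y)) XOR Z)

Yes, they are equivalent — the two output columns agree on all 8 assignments:
Z | Y | V | Expression 1 | Expression 2
---------------------------------------
0 | 0 | 0 | 1 | 1
0 | 0 | 1 | 0 | 0
0 | 1 | 0 | 1 | 1
0 | 1 | 1 | 1 | 1
1 | 0 | 0 | 0 | 0
1 | 0 | 1 | 1 | 1
1 | 1 | 0 | 0 | 0
1 | 1 | 1 | 0 | 0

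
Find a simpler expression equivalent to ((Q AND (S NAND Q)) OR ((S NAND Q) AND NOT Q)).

By distribution ((E AND v) OR (E AND NOT v) = E):
= (S NAND Q)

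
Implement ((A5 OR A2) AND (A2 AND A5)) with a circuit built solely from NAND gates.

((((A5 NAND A5) NAND (A2 NAND A2)) NAND ((A2 NAND A5) NAND (A2 NAND A5))) NAND (((A5 NAND A5) NAND (A2 NAND A2)) NAND ((A2 NAND A5) NAND (A2 NAND A5))))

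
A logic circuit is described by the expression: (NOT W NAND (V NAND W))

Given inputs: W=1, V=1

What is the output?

Substituting: (NOT 1 NAND (1 NAND 1))
= 1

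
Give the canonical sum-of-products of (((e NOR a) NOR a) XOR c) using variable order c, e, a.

Σm(2, 4, 5, 7) = (NOT c AND e AND NOT a) OR (c AND NOT e AND NOT a) OR (c AND NOT e AND a) OR (c AND e AND a)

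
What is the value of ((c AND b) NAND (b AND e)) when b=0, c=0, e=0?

Substituting: ((0 AND 0) NAND (0 AND 0))
= 1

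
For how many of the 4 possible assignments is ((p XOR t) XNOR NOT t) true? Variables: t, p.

Satisfying assignments: (0,1), (1,1)
Count: 2 out of 4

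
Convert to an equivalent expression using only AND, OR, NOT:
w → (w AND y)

NOT w OR (w AND y)
(Implication elimination: A → B = NOT A OR B)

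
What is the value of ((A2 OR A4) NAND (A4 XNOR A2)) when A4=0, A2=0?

Substituting: ((0 OR 0) NAND (0 XNOR 0))
= 1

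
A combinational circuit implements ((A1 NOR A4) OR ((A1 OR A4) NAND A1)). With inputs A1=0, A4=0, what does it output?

Substituting: ((0 NOR 0) OR ((0 OR 0) NAND 0))
= 1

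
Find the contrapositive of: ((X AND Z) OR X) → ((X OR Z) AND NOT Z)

Contrapositive: NOT ((X OR Z) AND NOT Z) → NOT ((X AND Z) OR X)
Note: A statement and its contrapositive are logically equivalent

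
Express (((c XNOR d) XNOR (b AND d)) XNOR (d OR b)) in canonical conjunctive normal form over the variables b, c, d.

(b OR NOT c OR d) AND (b OR NOT c OR NOT d) AND (NOT b OR c OR d) AND (NOT b OR c OR NOT d)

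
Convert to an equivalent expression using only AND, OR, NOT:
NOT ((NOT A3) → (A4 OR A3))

(NOT A3) AND NOT (A4 OR A3)
(Negated implication: NOT(A → B) = A AND NOT B)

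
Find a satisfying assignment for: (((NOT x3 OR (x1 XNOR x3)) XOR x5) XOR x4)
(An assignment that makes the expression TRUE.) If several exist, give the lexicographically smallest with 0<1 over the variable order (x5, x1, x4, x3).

x5=0, x1=0, x4=0, x3=0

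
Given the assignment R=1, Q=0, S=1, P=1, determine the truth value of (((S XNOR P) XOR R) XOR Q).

Substituting: (((1 XNOR 1) XOR 1) XOR 0)
= 0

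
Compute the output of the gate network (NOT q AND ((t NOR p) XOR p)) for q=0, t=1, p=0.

Substituting: (NOT 0 AND ((1 NOR 0) XOR 0))
= 0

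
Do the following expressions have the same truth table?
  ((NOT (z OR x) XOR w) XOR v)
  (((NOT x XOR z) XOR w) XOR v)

No. Counterexample: with x=1, z=1, w=0, v=0, Expression 1 = 0 but Expression 2 = 1.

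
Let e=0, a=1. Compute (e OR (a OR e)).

Substituting: (0 OR (1 OR 0))
= 1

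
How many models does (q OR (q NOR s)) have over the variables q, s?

Satisfying assignments: (0,0), (1,0), (1,1)
Count: 3 out of 4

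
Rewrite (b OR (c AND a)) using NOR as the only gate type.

((b NOR ((c NOR c) NOR (a NOR a))) NOR (b NOR ((c NOR c) NOR (a NOR a))))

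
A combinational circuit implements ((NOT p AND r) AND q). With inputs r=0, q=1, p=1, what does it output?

Substituting: ((NOT 1 AND 0) AND 1)
= 0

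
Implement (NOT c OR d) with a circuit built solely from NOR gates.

(((c NOR c) NOR d) NOR ((c NOR c) NOR d))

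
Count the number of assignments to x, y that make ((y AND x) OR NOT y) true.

Satisfying assignments: (0,0), (1,0), (1,1)
Count: 3 out of 4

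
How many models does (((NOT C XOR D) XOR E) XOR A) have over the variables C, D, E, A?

Satisfying assignments: (0,0,0,0), (0,0,1,1), (0,1,0,1), (0,1,1,0), (1,0,0,1), (1,0,1,0), (1,1,0,0), (1,1,1,1)
Count: 8 out of 16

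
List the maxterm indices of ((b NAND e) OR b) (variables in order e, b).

ΠM() = TRUE (no maxterms)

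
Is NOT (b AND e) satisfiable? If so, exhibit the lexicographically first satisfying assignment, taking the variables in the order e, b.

e=0, b=0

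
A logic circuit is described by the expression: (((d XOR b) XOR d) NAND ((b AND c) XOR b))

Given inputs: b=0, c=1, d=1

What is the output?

Substituting: (((1 XOR 0) XOR 1) NAND ((0 AND 1) XOR 0))
= 1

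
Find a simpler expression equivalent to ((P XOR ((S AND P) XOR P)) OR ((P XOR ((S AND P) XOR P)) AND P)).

By absorption (E OR (E AND v) = E) then XOR self-cancellation ((E XOR v) XOR v = E):
= (S AND P)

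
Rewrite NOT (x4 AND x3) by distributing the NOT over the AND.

NOT x4 OR NOT x3
De Morgan's: NOT(AND of terms) = OR of negations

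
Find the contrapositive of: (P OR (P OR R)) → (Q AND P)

Contrapositive: NOT (Q AND P) → NOT (P OR (P OR R))
Note: A statement and its contrapositive are logically equivalent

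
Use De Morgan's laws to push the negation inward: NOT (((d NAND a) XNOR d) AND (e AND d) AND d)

NOT ((d NAND a) XNOR d) OR NOT (e AND d) OR NOT d
De Morgan's: NOT(AND of terms) = OR of negations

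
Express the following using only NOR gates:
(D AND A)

((D NOR D) NOR (A NOR A))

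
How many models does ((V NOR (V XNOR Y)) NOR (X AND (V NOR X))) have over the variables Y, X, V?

Satisfying assignments: (0,0,0), (0,0,1), (0,1,0), (0,1,1), (1,0,1), (1,1,1)
Count: 6 out of 8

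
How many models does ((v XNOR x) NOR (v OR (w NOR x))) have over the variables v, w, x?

Satisfying assignments: (0,0,1), (0,1,1)
Count: 2 out of 8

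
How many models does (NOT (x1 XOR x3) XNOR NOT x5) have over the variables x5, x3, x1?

Satisfying assignments: (0,0,0), (0,1,1), (1,0,1), (1,1,0)
Count: 4 out of 8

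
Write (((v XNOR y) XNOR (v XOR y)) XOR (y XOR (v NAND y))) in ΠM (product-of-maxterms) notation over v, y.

ΠM(1) = (v OR NOT y)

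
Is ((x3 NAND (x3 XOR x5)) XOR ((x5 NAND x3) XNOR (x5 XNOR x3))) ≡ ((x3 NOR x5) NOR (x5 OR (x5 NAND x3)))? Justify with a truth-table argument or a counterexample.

No. Counterexample: with x3=0, x5=1, Expression 1 = 1 but Expression 2 = 0.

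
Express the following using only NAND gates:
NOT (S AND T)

(((S NAND T) NAND (S NAND T)) NAND ((S NAND T) NAND (S NAND T)))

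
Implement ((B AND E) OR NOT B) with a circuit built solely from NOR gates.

((((B NOR B) NOR (E NOR E)) NOR (B NOR B)) NOR (((B NOR B) NOR (E NOR E)) NOR (B NOR B)))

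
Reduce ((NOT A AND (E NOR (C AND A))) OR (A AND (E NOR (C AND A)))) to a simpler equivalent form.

By distribution ((E AND v) OR (E AND NOT v) = E):
= (E NOR (C AND A))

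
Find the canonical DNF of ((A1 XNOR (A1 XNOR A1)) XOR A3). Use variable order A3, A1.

(NOT A3 AND A1) OR (A3 AND NOT A1)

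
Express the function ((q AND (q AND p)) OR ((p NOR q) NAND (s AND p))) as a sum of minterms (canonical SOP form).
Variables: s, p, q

Σm(0, 1, 2, 3, 4, 5, 6, 7) = (NOT s AND NOT p AND NOT q) OR (NOT s AND NOT p AND q) OR (NOT s AND p AND NOT q) OR (NOT s AND p AND q) OR (s AND NOT p AND NOT q) OR (s AND NOT p AND q) OR (s AND p AND NOT q) OR (s AND p AND q)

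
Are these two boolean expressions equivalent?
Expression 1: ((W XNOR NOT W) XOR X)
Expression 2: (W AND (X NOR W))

No. Counterexample: with X=1, W=0, Expression 1 = 1 but Expression 2 = 0.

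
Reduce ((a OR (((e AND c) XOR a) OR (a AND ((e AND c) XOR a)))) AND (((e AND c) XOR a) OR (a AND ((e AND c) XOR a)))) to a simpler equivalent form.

By absorption (E AND (E OR v) = E) then absorption (E OR (E AND v) = E):
= ((e AND c) XOR a)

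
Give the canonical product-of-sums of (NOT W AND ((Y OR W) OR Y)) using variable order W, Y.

ΠM(0, 2, 3) = (W OR Y) AND (NOT W OR Y) AND (NOT W OR NOT Y)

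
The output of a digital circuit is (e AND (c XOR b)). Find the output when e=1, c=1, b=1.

Substituting: (1 AND (1 XOR 1))
= 0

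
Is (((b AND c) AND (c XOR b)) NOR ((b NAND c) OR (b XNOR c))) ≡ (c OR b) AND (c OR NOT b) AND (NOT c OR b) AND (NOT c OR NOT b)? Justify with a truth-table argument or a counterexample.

Yes, they are equivalent — the two output columns agree on all 4 assignments:
c | b | Expression 1 | Expression 2
-----------------------------------
0 | 0 | 0 | 0
0 | 1 | 0 | 0
1 | 0 | 0 | 0
1 | 1 | 0 | 0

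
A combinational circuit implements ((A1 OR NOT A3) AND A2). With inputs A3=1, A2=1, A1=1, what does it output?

Substituting: ((1 OR NOT 1) AND 1)
= 1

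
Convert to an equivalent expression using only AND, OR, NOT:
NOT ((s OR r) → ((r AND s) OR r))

(s OR r) AND NOT ((r AND s) OR r)
(Negated implication: NOT(A → B) = A AND NOT B)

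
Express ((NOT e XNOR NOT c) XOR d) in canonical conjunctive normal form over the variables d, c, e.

(d OR c OR NOT e) AND (d OR NOT c OR e) AND (NOT d OR c OR e) AND (NOT d OR NOT c OR NOT e)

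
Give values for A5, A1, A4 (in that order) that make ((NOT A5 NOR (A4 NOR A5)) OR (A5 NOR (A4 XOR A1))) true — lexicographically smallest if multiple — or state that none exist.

A5=0, A1=0, A4=0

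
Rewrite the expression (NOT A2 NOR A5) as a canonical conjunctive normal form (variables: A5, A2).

(A5 OR A2) AND (NOT A5 OR A2) AND (NOT A5 OR NOT A2)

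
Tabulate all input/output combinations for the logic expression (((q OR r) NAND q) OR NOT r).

r | q | Output
--------------
0 | 0 | 1
0 | 1 | 1
1 | 0 | 1
1 | 1 | 0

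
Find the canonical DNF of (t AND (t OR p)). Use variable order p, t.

(NOT p AND t) OR (p AND t)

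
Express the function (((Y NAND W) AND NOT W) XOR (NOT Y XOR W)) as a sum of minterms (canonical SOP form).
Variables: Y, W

Σm(2, 3) = (Y AND NOT W) OR (Y AND W)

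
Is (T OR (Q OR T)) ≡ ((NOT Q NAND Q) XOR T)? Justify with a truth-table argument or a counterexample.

No. Counterexample: with T=0, Q=0, Expression 1 = 0 but Expression 2 = 1.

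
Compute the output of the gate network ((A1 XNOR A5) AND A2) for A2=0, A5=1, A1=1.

Substituting: ((1 XNOR 1) AND 0)
= 0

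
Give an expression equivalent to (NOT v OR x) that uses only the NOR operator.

(((v NOR v) NOR x) NOR ((v NOR v) NOR x))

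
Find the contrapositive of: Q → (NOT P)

Contrapositive: P → NOT Q
Note: A statement and its contrapositive are logically equivalent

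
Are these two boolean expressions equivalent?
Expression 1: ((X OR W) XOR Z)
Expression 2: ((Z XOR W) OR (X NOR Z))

No. Counterexample: with W=0, X=0, Z=0, Expression 1 = 0 but Expression 2 = 1.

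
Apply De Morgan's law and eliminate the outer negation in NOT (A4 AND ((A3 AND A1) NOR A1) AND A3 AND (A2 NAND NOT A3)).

NOT A4 OR NOT ((A3 AND A1) NOR A1) OR NOT A3 OR NOT (A2 NAND NOT A3)
De Morgan's: NOT(AND of terms) = OR of negations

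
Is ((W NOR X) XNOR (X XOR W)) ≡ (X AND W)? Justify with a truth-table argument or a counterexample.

Yes, they are equivalent — the two output columns agree on all 4 assignments:
X | W | Expression 1 | Expression 2
-----------------------------------
0 | 0 | 0 | 0
0 | 1 | 0 | 0
1 | 0 | 0 | 0
1 | 1 | 1 | 1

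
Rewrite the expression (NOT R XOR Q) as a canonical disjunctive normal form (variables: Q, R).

(NOT Q AND NOT R) OR (Q AND R)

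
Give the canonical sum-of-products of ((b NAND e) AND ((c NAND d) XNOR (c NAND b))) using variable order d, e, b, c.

Σm(0, 1, 2, 4, 5, 8, 10, 11, 12) = (NOT d AND NOT e AND NOT b AND NOT c) OR (NOT d AND NOT e AND NOT b AND c) OR (NOT d AND NOT e AND b AND NOT c) OR (NOT d AND e AND NOT b AND NOT c) OR (NOT d AND e AND NOT b AND c) OR (d AND NOT e AND NOT b AND NOT c) OR (d AND NOT e AND b AND NOT c) OR (d AND NOT e AND b AND c) OR (d AND e AND NOT b AND NOT c)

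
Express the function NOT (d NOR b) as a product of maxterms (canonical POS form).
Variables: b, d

ΠM(0) = (b OR d)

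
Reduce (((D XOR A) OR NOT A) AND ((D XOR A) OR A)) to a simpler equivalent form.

By distribution ((E OR v) AND (E OR NOT v) = E):
= (D XOR A)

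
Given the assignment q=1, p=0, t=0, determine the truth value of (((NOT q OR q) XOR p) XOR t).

Substituting: (((NOT 1 OR 1) XOR 0) XOR 0)
= 1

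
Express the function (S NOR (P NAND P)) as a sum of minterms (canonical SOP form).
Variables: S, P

Σm(1) = (NOT S AND P)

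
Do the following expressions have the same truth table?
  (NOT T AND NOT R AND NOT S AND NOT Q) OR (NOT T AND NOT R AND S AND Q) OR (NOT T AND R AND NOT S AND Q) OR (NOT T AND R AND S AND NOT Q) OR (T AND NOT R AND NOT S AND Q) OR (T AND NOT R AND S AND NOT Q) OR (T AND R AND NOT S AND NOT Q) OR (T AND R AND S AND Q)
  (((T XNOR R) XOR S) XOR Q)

Yes, they are equivalent — the two output columns agree on all 16 assignments:
T | R | S | Q | Expression 1 | Expression 2
-------------------------------------------
0 | 0 | 0 | 0 | 1 | 1
0 | 0 | 0 | 1 | 0 | 0
0 | 0 | 1 | 0 | 0 | 0
0 | 0 | 1 | 1 | 1 | 1
0 | 1 | 0 | 0 | 0 | 0
0 | 1 | 0 | 1 | 1 | 1
0 | 1 | 1 | 0 | 1 | 1
0 | 1 | 1 | 1 | 0 | 0
1 | 0 | 0 | 0 | 0 | 0
1 | 0 | 0 | 1 | 1 | 1
1 | 0 | 1 | 0 | 1 | 1
1 | 0 | 1 | 1 | 0 | 0
1 | 1 | 0 | 0 | 1 | 1
1 | 1 | 0 | 1 | 0 | 0
1 | 1 | 1 | 0 | 0 | 0
1 | 1 | 1 | 1 | 1 | 1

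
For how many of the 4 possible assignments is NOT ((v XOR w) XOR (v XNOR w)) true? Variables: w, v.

No assignment satisfies the expression.
Count: 0 out of 4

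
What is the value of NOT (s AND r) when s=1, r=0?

Substituting: NOT (1 AND 0)
= 1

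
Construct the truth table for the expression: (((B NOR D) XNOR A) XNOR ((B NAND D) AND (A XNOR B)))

B | D | A | Output
------------------
0 | 0 | 0 | 0
0 | 0 | 1 | 0
0 | 1 | 0 | 1
0 | 1 | 1 | 1
1 | 0 | 0 | 0
1 | 0 | 1 | 0
1 | 1 | 0 | 0
1 | 1 | 1 | 1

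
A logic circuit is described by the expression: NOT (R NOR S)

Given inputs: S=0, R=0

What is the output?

Substituting: NOT (0 NOR 0)
= 0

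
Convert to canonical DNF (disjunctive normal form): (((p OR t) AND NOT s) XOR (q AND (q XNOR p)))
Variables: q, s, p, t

(NOT q AND NOT s AND NOT p AND t) OR (NOT q AND NOT s AND p AND NOT t) OR (NOT q AND NOT s AND p AND t) OR (q AND NOT s AND NOT p AND t) OR (q AND s AND p AND NOT t) OR (q AND s AND p AND t)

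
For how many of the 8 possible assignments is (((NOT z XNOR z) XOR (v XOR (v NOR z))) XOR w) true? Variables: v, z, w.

Satisfying assignments: (0,0,0), (0,1,1), (1,0,0), (1,1,0)
Count: 4 out of 8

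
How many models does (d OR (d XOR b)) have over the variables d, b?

Satisfying assignments: (0,1), (1,0), (1,1)
Count: 3 out of 4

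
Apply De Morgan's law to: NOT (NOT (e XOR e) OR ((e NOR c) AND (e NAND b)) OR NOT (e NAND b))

(e XOR e) AND NOT ((e NOR c) AND (e NAND b)) AND (e NAND b)
De Morgan's: NOT(OR of terms) = AND of negations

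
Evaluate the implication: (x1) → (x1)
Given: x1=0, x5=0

Antecedent (x1) = 0; consequent (x1) = 0.
0 → 0 = 1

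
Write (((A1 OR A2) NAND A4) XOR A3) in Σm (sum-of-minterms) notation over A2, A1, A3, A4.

Σm(0, 1, 4, 7, 8, 11, 12, 15) = (NOT A2 AND NOT A1 AND NOT A3 AND NOT A4) OR (NOT A2 AND NOT A1 AND NOT A3 AND A4) OR (NOT A2 AND A1 AND NOT A3 AND NOT A4) OR (NOT A2 AND A1 AND A3 AND A4) OR (A2 AND NOT A1 AND NOT A3 AND NOT A4) OR (A2 AND NOT A1 AND A3 AND A4) OR (A2 AND A1 AND NOT A3 AND NOT A4) OR (A2 AND A1 AND A3 AND A4)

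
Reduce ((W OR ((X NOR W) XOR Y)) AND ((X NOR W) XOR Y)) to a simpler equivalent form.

By absorption (E AND (E OR v) = E):
= ((X NOR W) XOR Y)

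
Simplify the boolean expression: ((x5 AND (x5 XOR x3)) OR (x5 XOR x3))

By absorption (E OR (E AND v) = E):
= (x5 XOR x3)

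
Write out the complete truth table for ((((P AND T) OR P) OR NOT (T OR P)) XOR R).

P | T | R | Output
------------------
0 | 0 | 0 | 1
0 | 0 | 1 | 0
0 | 1 | 0 | 0
0 | 1 | 1 | 1
1 | 0 | 0 | 1
1 | 0 | 1 | 0
1 | 1 | 0 | 1
1 | 1 | 1 | 0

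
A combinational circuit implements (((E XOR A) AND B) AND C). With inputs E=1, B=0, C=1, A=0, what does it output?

Substituting: (((1 XOR 0) AND 0) AND 1)
= 0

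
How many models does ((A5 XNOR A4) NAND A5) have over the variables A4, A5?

Satisfying assignments: (0,0), (0,1), (1,0)
Count: 3 out of 4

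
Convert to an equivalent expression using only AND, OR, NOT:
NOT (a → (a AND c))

a AND NOT (a AND c)
(Negated implication: NOT(A → B) = A AND NOT B)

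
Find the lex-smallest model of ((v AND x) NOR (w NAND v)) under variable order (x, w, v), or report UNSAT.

x=0, w=1, v=1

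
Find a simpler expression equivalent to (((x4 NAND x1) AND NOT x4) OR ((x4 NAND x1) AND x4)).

By distribution ((E AND v) OR (E AND NOT v) = E):
= (x4 NAND x1)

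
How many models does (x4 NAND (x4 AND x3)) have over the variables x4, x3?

Satisfying assignments: (0,0), (0,1), (1,0)
Count: 3 out of 4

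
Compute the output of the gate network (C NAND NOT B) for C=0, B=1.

Substituting: (0 NAND NOT 1)
= 1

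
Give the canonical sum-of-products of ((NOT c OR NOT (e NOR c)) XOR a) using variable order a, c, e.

Σm(0, 1, 2, 3) = (NOT a AND NOT c AND NOT e) OR (NOT a AND NOT c AND e) OR (NOT a AND c AND NOT e) OR (NOT a AND c AND e)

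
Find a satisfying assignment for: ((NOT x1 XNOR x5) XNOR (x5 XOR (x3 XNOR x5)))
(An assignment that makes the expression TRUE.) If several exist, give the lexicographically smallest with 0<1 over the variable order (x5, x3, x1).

x5=0, x3=0, x1=1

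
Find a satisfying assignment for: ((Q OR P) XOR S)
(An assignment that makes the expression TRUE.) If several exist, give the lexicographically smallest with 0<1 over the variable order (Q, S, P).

Q=0, S=0, P=1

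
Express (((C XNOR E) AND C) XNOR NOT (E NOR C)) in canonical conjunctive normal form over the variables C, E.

(C OR NOT E) AND (NOT C OR E)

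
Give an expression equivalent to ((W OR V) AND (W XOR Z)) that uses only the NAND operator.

((((W NAND W) NAND (V NAND V)) NAND ((W NAND (W NAND Z)) NAND (Z NAND (W NAND Z)))) NAND (((W NAND W) NAND (V NAND V)) NAND ((W NAND (W NAND Z)) NAND (Z NAND (W NAND Z)))))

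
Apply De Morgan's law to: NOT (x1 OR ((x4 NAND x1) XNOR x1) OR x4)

NOT x1 AND NOT ((x4 NAND x1) XNOR x1) AND NOT x4
De Morgan's: NOT(OR of terms) = AND of negations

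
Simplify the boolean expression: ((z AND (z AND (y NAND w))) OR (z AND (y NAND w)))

By absorption (E OR (E AND v) = E):
= (z AND (y NAND w))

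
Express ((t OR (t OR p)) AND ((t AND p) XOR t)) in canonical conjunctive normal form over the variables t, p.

(t OR p) AND (t OR NOT p) AND (NOT t OR NOT p)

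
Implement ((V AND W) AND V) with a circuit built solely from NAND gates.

((((V NAND W) NAND (V NAND W)) NAND V) NAND (((V NAND W) NAND (V NAND W)) NAND V))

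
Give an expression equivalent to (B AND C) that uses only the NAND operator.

((B NAND C) NAND (B NAND C))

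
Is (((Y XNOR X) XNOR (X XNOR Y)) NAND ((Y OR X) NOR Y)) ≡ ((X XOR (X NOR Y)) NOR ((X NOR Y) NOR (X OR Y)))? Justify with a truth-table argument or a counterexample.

No. Counterexample: with X=1, Y=0, Expression 1 = 1 but Expression 2 = 0.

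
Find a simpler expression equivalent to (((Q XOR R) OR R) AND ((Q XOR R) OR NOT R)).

By distribution ((E OR v) AND (E OR NOT v) = E):
= (Q XOR R)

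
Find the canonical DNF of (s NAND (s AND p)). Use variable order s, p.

(NOT s AND NOT p) OR (NOT s AND p) OR (s AND NOT p)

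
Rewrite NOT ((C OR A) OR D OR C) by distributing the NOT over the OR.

NOT (C OR A) AND NOT D AND NOT C
De Morgan's: NOT(OR of terms) = AND of negations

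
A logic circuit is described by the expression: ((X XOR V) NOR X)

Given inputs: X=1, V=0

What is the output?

Substituting: ((1 XOR 0) NOR 1)
= 0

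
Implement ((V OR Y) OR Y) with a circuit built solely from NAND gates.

((((V NAND V) NAND (Y NAND Y)) NAND ((V NAND V) NAND (Y NAND Y))) NAND (Y NAND Y))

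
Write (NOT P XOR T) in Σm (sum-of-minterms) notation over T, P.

Σm(0, 3) = (NOT T AND NOT P) OR (T AND P)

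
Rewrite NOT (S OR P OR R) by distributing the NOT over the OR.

NOT S AND NOT P AND NOT R
De Morgan's: NOT(OR of terms) = AND of negations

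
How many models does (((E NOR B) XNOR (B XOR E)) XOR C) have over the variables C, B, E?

Satisfying assignments: (0,1,1), (1,0,0), (1,0,1), (1,1,0)
Count: 4 out of 8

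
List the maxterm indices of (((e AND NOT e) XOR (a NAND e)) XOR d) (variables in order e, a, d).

ΠM(1, 3, 5, 6) = (e OR a OR NOT d) AND (e OR NOT a OR NOT d) AND (NOT e OR a OR NOT d) AND (NOT e OR NOT a OR d)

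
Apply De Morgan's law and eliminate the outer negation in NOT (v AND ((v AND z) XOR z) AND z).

NOT v OR NOT ((v AND z) XOR z) OR NOT z
De Morgan's: NOT(AND of terms) = OR of negations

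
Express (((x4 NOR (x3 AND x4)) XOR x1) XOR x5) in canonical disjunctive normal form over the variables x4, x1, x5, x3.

(NOT x4 AND NOT x1 AND NOT x5 AND NOT x3) OR (NOT x4 AND NOT x1 AND NOT x5 AND x3) OR (NOT x4 AND x1 AND x5 AND NOT x3) OR (NOT x4 AND x1 AND x5 AND x3) OR (x4 AND NOT x1 AND x5 AND NOT x3) OR (x4 AND NOT x1 AND x5 AND x3) OR (x4 AND x1 AND NOT x5 AND NOT x3) OR (x4 AND x1 AND NOT x5 AND x3)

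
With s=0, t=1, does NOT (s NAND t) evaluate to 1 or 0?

Substituting: NOT (0 NAND 1)
= 0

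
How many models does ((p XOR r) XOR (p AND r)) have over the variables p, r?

Satisfying assignments: (0,1), (1,0), (1,1)
Count: 3 out of 4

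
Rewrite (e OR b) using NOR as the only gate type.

((e NOR b) NOR (e NOR b))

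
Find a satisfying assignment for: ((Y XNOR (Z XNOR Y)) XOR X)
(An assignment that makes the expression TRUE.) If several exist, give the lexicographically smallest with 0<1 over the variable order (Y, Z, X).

Y=0, Z=0, X=1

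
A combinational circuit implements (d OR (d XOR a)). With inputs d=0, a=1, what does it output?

Substituting: (0 OR (0 XOR 1))
= 1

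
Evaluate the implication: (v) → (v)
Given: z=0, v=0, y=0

Antecedent (v) = 0; consequent (v) = 0.
0 → 0 = 1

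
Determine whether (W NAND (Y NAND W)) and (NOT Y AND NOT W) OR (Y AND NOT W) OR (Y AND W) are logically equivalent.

Yes, they are equivalent — the two output columns agree on all 4 assignments:
Y | W | Expression 1 | Expression 2
-----------------------------------
0 | 0 | 1 | 1
0 | 1 | 0 | 0
1 | 0 | 1 | 1
1 | 1 | 1 | 1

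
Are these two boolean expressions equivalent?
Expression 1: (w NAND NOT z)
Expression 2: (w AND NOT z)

No. Counterexample: with z=0, w=0, Expression 1 = 1 but Expression 2 = 0.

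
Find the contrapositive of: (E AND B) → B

Contrapositive: NOT B → NOT (E AND B)
Note: A statement and its contrapositive are logically equivalent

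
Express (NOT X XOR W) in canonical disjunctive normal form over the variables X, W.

(NOT X AND NOT W) OR (X AND W)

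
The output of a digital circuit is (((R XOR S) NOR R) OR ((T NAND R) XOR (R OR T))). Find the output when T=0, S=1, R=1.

Substituting: (((1 XOR 1) NOR 1) OR ((0 NAND 1) XOR (1 OR 0)))
= 0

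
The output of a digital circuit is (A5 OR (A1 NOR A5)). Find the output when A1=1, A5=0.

Substituting: (0 OR (1 NOR 0))
= 0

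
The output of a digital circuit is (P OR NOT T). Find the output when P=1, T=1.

Substituting: (1 OR NOT 1)
= 1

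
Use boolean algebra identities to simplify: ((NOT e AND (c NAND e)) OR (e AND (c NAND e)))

By distribution ((E AND v) OR (E AND NOT v) = E):
= (c NAND e)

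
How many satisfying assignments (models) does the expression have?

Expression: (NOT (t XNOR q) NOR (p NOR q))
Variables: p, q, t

Satisfying assignments: (0,1,1), (1,0,0), (1,1,1)
Count: 3 out of 8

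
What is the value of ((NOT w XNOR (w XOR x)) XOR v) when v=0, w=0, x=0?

Substituting: ((NOT 0 XNOR (0 XOR 0)) XOR 0)
= 0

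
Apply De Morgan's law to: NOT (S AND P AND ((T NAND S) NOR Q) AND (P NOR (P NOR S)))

NOT S OR NOT P OR NOT ((T NAND S) NOR Q) OR NOT (P NOR (P NOR S))
De Morgan's: NOT(AND of terms) = OR of negations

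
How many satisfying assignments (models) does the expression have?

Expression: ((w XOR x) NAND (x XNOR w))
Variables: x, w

Satisfying assignments: (0,0), (0,1), (1,0), (1,1)
Count: 4 out of 4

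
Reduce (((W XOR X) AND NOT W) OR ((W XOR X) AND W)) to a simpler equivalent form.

By distribution ((E AND v) OR (E AND NOT v) = E):
= (W XOR X)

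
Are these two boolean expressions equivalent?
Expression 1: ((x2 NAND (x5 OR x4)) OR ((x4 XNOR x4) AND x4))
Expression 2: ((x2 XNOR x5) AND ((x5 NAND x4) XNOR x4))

No. Counterexample: with x4=0, x5=0, x2=0, Expression 1 = 1 but Expression 2 = 0.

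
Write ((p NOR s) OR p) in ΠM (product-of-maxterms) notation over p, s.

ΠM(1) = (p OR NOT s)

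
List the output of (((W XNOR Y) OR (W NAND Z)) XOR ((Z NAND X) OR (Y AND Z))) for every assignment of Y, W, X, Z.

Y | W | X | Z | Output
----------------------
0 | 0 | 0 | 0 | 0
0 | 0 | 0 | 1 | 0
0 | 0 | 1 | 0 | 0
0 | 0 | 1 | 1 | 1
0 | 1 | 0 | 0 | 0
0 | 1 | 0 | 1 | 1
0 | 1 | 1 | 0 | 0
0 | 1 | 1 | 1 | 0
1 | 0 | 0 | 0 | 0
1 | 0 | 0 | 1 | 0
1 | 0 | 1 | 0 | 0
1 | 0 | 1 | 1 | 0
1 | 1 | 0 | 0 | 0
1 | 1 | 0 | 1 | 0
1 | 1 | 1 | 0 | 0
1 | 1 | 1 | 1 | 0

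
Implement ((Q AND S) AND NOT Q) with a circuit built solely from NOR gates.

((((Q NOR Q) NOR (S NOR S)) NOR ((Q NOR Q) NOR (S NOR S))) NOR ((Q NOR Q) NOR (Q NOR Q)))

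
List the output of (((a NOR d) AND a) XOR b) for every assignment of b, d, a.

b | d | a | Output
------------------
0 | 0 | 0 | 0
0 | 0 | 1 | 0
0 | 1 | 0 | 0
0 | 1 | 1 | 0
1 | 0 | 0 | 1
1 | 0 | 1 | 1
1 | 1 | 0 | 1
1 | 1 | 1 | 1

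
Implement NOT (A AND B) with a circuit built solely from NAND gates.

(((A NAND B) NAND (A NAND B)) NAND ((A NAND B) NAND (A NAND B)))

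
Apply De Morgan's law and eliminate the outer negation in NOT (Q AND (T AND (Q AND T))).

NOT Q OR NOT (T AND (Q AND T))
De Morgan's: NOT(AND of terms) = OR of negations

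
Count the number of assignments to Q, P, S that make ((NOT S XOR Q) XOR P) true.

Satisfying assignments: (0,0,0), (0,1,1), (1,0,1), (1,1,0)
Count: 4 out of 8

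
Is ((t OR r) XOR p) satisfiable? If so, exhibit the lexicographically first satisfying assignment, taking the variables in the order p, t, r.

p=0, t=0, r=1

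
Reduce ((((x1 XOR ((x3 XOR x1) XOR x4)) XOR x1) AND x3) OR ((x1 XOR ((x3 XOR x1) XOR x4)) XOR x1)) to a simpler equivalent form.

By absorption (E OR (E AND v) = E) then XOR self-cancellation ((E XOR v) XOR v = E):
= ((x3 XOR x1) XOR x4)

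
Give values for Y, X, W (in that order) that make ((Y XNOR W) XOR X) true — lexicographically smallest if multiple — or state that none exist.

Y=0, X=0, W=0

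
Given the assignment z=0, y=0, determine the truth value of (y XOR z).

Substituting: (0 XOR 0)
= 0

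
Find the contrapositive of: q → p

Contrapositive: NOT p → NOT q
Note: A statement and its contrapositive are logically equivalent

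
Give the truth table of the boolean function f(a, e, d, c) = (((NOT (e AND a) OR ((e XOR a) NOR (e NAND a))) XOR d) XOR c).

a | e | d | c | Output
----------------------
0 | 0 | 0 | 0 | 1
0 | 0 | 0 | 1 | 0
0 | 0 | 1 | 0 | 0
0 | 0 | 1 | 1 | 1
0 | 1 | 0 | 0 | 1
0 | 1 | 0 | 1 | 0
0 | 1 | 1 | 0 | 0
0 | 1 | 1 | 1 | 1
1 | 0 | 0 | 0 | 1
1 | 0 | 0 | 1 | 0
1 | 0 | 1 | 0 | 0
1 | 0 | 1 | 1 | 1
1 | 1 | 0 | 0 | 1
1 | 1 | 0 | 1 | 0
1 | 1 | 1 | 0 | 0
1 | 1 | 1 | 1 | 1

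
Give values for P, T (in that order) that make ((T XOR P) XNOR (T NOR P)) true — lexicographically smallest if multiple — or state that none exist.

P=1, T=1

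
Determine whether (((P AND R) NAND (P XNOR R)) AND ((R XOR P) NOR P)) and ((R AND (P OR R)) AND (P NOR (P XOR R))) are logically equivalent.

No. Counterexample: with P=0, R=0, Expression 1 = 1 but Expression 2 = 0.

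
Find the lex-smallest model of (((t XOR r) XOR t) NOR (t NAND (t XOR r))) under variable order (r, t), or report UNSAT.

r=0, t=1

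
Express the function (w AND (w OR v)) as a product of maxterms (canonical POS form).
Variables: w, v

ΠM(0, 1) = (w OR v) AND (w OR NOT v)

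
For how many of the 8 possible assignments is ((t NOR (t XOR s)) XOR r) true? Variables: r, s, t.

Satisfying assignments: (0,0,0), (1,0,1), (1,1,0), (1,1,1)
Count: 4 out of 8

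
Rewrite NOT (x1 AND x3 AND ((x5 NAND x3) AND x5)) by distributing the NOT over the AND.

NOT x1 OR NOT x3 OR NOT ((x5 NAND x3) AND x5)
De Morgan's: NOT(AND of terms) = OR of negations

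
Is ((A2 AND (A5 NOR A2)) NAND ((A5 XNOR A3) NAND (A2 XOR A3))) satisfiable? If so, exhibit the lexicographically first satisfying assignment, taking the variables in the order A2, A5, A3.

A2=0, A5=0, A3=0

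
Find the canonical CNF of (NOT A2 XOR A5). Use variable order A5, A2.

(A5 OR NOT A2) AND (NOT A5 OR A2)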